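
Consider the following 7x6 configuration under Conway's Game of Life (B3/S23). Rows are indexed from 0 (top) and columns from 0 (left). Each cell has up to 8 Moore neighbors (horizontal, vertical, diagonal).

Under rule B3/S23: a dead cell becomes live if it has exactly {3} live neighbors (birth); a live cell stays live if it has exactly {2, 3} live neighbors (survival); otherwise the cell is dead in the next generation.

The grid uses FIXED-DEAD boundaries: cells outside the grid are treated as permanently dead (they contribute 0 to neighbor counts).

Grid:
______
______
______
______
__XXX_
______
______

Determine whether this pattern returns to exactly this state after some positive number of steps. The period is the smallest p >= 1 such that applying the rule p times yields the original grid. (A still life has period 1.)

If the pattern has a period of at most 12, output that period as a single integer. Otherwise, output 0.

Answer: 2

Derivation:
Simulating and comparing each generation to the original:
Gen 0 (original, given above): 3 live cells
Gen 1: 3 live cells, differs from original
Gen 2: 3 live cells, MATCHES original -> period = 2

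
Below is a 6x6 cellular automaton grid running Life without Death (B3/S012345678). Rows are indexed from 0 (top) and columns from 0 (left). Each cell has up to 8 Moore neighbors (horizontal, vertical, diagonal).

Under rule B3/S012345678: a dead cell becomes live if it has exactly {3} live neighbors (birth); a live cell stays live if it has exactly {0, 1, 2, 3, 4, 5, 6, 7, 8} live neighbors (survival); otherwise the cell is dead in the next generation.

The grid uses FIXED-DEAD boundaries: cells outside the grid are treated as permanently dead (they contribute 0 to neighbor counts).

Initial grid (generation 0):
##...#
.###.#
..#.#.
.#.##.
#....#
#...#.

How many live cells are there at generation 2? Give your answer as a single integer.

Answer: 27

Derivation:
Simulating step by step:
Generation 0 (given above): 16 live cells
Generation 1: 23 live cells
##..##
####.#
..#.##
.#####
##.#.#
#...#.
Generation 2: 27 live cells
##.###
####.#
#.#.##
######
##.#.#
##..#.
Population at generation 2: 27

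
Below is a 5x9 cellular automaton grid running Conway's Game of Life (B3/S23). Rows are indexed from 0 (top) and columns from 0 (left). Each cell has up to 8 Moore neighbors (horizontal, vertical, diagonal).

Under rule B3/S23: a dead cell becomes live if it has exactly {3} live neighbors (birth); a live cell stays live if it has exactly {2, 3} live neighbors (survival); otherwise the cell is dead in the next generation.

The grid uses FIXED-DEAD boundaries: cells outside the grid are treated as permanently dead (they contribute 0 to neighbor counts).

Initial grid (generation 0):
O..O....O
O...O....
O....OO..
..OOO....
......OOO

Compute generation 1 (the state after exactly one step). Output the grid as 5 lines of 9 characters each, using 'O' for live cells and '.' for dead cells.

Answer: .........
OO..OO...
.O...O...
...OO....
...O...O.

Derivation:
Simulating step by step:
Generation 0 (given above): 14 live cells
Generation 1: 10 live cells
(generation 1 grid is the final answer)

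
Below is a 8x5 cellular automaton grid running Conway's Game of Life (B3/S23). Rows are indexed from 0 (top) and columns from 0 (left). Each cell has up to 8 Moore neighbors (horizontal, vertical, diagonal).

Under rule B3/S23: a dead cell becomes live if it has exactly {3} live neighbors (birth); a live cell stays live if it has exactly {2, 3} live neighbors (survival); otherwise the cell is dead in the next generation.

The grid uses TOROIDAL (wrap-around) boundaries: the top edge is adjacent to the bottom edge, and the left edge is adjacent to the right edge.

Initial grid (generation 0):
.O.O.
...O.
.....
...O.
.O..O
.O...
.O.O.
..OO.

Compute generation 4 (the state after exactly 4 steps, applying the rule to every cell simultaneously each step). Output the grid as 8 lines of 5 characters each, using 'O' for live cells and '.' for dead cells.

Simulating step by step:
Generation 0 (given above): 11 live cells
Generation 1: 11 live cells
...OO
..O..
.....
.....
O.O..
.O...
.O.O.
.O.OO
Generation 2: 9 live cells
O...O
...O.
.....
.....
.O...
OO...
.O.OO
.....
Generation 3: 10 live cells
....O
....O
.....
.....
OO...
.O..O
.OO.O
...O.
Generation 4: 13 live cells
(generation 4 grid is the final answer)

Answer: ...OO
.....
.....
.....
OO...
...OO
.OO.O
O.OOO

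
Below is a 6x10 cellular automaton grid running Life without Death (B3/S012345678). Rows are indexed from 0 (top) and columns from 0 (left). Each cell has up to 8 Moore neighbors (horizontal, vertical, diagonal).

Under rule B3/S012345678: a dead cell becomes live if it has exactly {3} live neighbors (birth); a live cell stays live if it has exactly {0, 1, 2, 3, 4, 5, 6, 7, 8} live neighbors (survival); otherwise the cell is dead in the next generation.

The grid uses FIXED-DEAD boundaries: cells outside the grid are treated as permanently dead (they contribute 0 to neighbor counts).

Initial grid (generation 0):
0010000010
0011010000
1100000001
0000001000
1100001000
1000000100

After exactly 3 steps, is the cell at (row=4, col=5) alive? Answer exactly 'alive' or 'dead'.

Simulating step by step:
Generation 0 (given above): 14 live cells
Generation 1: 18 live cells
0011000010
0011010000
1110000001
0000001000
1100001100
1100000100
Generation 2: 24 live cells
0011100010
0011110000
1111000001
0010001100
1100001100
1100001100
Generation 3: 32 live cells
0011110010
0011110000
1111011001
0011001110
1110011110
1100001100

Cell (4,5) at generation 3: 1 -> alive

Answer: alive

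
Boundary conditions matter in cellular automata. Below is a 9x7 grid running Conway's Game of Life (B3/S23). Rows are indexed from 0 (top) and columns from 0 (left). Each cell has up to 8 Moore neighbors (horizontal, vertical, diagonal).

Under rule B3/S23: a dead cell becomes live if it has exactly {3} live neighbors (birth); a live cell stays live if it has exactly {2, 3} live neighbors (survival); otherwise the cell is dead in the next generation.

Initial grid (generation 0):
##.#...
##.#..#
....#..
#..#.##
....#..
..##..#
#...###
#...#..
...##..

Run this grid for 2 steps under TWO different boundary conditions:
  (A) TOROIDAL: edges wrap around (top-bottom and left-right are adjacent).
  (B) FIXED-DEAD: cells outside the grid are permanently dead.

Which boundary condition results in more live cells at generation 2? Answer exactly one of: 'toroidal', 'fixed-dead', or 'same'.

Answer: toroidal

Derivation:
Under TOROIDAL boundary, generation 2:
......#
.#.....
.#....#
#....##
###.#..
..#####
.#.....
....#.#
...##.#
Population = 22

Under FIXED-DEAD boundary, generation 2:
###....
....##.
#......
......#
..#.#.#
..###.#
.....#.
...###.
.......
Population = 18

Comparison: toroidal=22, fixed-dead=18 -> toroidal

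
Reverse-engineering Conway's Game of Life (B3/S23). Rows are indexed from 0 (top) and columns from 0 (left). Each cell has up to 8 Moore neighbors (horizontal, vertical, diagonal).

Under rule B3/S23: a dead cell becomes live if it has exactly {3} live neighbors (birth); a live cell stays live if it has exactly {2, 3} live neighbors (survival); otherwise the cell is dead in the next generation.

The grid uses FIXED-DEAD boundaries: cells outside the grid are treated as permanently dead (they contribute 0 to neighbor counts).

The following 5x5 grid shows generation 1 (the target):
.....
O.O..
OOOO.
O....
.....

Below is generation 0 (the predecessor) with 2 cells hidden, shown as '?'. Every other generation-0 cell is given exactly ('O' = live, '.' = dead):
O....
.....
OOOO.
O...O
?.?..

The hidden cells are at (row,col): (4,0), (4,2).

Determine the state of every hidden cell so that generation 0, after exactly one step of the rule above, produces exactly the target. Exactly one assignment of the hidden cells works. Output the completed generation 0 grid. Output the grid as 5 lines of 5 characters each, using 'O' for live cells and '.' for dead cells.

Hidden generation-0 cells (in order): (4,0), (4,2).
A hidden cell only influences target cells in its own 3x3 neighborhood. Try each of the 2^2 = 4 assignments, step the completed generation 0 forward once under B3/S23, and compare with the target:
  (4,0)=. (4,2)=. -> step gives (3,2)='O' but target has '.' -> reject
  (4,0)=. (4,2)=O -> step reproduces the target at every cell -> ACCEPT
  (4,0)=O (4,2)=. -> step gives (3,2)='O' but target has '.' -> reject
  (4,0)=O (4,2)=O -> step gives (4,1)='O' but target has '.' -> reject
Unique solution: (4,0)=dead, (4,2)=live.
Check: live-neighbor counts of every cell in the completed generation 0:
01000
34321
23222
25441
12021
Applying B3/S23 to generation 0 with these counts gives:
.....
O.O..
OOOO.
O....
.....
which matches the target exactly.

Answer: O....
.....
OOOO.
O...O
..O..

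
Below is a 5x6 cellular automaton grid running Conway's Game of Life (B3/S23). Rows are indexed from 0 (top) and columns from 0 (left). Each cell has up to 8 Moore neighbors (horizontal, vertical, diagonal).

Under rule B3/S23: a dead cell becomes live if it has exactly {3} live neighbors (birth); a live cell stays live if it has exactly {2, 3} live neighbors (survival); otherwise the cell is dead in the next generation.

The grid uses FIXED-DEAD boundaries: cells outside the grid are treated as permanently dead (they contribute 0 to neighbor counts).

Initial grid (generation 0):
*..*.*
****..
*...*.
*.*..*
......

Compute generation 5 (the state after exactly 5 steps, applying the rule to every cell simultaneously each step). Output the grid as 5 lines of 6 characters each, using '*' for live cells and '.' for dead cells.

Simulating step by step:
Generation 0 (given above): 12 live cells
Generation 1: 9 live cells
*..**.
*.**..
*...*.
.*....
......
Generation 2: 9 live cells
.****.
*.*...
*.**..
......
......
Generation 3: 7 live cells
.***..
*...*.
..**..
......
......
Generation 4: 5 live cells
.***..
....*.
...*..
......
......
Generation 5: 3 live cells
(generation 5 grid is the final answer)

Answer: ..**..
....*.
......
......
......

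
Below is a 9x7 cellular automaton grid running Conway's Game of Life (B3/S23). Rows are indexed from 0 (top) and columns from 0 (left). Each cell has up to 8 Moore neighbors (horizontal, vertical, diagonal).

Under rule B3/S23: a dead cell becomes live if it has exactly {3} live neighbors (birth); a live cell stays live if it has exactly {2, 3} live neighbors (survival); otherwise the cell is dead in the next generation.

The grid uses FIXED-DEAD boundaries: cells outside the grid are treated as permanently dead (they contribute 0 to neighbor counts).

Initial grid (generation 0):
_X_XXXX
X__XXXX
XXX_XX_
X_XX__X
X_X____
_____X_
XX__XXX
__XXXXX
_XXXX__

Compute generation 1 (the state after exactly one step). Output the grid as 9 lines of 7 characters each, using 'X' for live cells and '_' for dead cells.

Simulating step by step:
Generation 0 (given above): 36 live cells
Generation 1: 19 live cells
(generation 1 grid is the final answer)

Answer: __XX__X
X______
X______
X___XX_
__XX___
X___XXX
_XX____
X_____X
_X_____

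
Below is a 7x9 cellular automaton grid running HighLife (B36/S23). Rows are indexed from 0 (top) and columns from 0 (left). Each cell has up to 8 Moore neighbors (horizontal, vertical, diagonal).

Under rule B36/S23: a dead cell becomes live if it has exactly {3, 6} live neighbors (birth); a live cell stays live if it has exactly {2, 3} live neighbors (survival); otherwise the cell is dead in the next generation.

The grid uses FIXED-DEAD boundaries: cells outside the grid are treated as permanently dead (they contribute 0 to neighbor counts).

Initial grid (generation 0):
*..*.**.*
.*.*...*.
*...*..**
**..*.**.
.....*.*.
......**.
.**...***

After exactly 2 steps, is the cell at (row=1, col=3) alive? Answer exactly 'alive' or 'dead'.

Answer: dead

Derivation:
Simulating step by step:
Generation 0 (given above): 26 live cells
Generation 1: 24 live cells
..*.*.**.
****.*...
*.****..*
**..*....
.....**.*
.....*...
......*.*
Generation 2: 17 live cells
..*.***..
*...*..*.
.....*...
***...**.
....***..
.....*...
.........

Cell (1,3) at generation 2: 0 -> dead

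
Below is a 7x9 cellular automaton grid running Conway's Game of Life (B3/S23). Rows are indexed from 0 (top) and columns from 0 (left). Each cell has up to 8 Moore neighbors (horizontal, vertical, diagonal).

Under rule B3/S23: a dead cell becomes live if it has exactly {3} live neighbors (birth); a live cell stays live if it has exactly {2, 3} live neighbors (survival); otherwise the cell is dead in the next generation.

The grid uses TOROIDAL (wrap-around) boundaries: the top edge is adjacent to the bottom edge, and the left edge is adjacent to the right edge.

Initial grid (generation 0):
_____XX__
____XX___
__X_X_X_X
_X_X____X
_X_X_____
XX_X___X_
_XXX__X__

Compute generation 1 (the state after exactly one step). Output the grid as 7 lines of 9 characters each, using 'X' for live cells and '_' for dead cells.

Answer: __XX__X__
___XX__X_
X_X_X__X_
_X_XX__X_
_X_XX___X
X__XX____
XX_XXXXX_

Derivation:
Simulating step by step:
Generation 0 (given above): 21 live cells
Generation 1: 28 live cells
(generation 1 grid is the final answer)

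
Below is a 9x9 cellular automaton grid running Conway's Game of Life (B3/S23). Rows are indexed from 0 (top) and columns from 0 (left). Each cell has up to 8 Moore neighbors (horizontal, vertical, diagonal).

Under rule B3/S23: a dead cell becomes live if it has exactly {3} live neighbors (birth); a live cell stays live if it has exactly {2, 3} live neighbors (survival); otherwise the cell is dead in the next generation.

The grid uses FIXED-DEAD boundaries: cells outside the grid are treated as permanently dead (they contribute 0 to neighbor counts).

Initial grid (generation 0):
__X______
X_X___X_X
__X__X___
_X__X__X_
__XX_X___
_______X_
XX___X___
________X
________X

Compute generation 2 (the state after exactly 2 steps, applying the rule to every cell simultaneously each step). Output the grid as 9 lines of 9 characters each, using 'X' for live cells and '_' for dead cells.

Simulating step by step:
Generation 0 (given above): 19 live cells
Generation 1: 20 live cells
_X_______
__XX_____
__XX_XXX_
_X__XXX__
__XXX_X__
_XX_X_X__
_________
_________
_________
Generation 2: 13 live cells
(generation 2 grid is the final answer)

Answer: __X______
_X_XX_X__
_X_____X_
_X_______
______XX_
_XX_X____
_________
_________
_________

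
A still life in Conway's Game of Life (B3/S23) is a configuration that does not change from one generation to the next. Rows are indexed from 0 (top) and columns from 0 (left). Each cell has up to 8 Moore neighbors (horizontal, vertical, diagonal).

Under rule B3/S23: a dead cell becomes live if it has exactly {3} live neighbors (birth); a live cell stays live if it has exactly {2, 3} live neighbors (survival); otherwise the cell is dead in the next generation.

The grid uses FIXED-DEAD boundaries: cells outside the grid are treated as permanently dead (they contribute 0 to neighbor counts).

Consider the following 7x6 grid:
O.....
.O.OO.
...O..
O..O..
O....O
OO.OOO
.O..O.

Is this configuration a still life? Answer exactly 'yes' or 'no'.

Compute generation 1 and compare to generation 0 (given above):
Generation 1:
......
..OOO.
...O..
....O.
O.OO.O
OOOO.O
OOOOOO
Cell (0,0) differs: gen0=1 vs gen1=0 -> NOT a still life.

Answer: no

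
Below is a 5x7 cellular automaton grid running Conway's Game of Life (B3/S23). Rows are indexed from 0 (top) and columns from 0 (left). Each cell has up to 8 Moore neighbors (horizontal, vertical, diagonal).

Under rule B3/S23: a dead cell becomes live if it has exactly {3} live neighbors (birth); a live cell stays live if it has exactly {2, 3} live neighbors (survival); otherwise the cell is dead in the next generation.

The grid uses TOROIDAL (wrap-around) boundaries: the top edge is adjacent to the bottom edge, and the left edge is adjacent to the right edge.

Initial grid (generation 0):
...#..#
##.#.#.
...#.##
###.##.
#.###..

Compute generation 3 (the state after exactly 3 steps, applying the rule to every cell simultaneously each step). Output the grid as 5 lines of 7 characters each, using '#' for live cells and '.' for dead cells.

Answer: ....##.
.......
.....#.
.......
......#

Derivation:
Simulating step by step:
Generation 0 (given above): 18 live cells
Generation 1: 8 live cells
.....##
#..#.#.
...#...
#......
#......
Generation 2: 7 live cells
#...##.
.....#.
....#.#
.......
#......
Generation 3: 4 live cells
(generation 3 grid is the final answer)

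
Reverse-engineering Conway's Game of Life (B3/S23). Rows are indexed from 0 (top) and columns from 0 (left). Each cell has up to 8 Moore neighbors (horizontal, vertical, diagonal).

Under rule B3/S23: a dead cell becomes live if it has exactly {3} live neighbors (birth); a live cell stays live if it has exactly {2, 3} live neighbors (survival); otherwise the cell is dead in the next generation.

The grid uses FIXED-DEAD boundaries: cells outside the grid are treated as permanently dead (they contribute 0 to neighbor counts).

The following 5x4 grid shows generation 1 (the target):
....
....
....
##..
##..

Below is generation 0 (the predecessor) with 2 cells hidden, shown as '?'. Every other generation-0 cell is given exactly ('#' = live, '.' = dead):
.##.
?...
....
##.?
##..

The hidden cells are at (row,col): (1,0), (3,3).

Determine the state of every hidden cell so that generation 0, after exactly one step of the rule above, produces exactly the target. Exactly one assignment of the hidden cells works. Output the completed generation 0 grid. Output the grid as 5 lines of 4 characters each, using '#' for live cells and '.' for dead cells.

Hidden generation-0 cells (in order): (1,0), (3,3).
A hidden cell only influences target cells in its own 3x3 neighborhood. Try each of the 2^2 = 4 assignments, step the completed generation 0 forward once under B3/S23, and compare with the target:
  (1,0)=. (3,3)=. -> step reproduces the target at every cell -> ACCEPT
  (1,0)=. (3,3)=# -> step gives (3,2)='#' but target has '.' -> reject
  (1,0)=# (3,3)=. -> step gives (0,1)='#' but target has '.' -> reject
  (1,0)=# (3,3)=# -> step gives (0,1)='#' but target has '.' -> reject
Unique solution: (1,0)=dead, (3,3)=dead.
Check: live-neighbor counts of every cell in the completed generation 0:
1111
1221
2210
3320
3320
Applying B3/S23 to generation 0 with these counts gives:
....
....
....
##..
##..
which matches the target exactly.

Answer: .##.
....
....
##..
##..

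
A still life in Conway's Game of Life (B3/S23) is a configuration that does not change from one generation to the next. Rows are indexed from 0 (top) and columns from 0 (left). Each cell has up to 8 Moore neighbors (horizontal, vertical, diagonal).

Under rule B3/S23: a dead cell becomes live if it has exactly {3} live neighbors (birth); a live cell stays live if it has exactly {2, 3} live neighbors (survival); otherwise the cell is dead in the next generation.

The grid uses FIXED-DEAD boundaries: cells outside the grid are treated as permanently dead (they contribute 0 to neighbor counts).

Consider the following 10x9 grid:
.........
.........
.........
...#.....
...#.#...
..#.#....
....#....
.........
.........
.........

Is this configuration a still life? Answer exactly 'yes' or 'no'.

Compute generation 1 and compare to generation 0 (given above):
Generation 1:
.........
.........
.........
....#....
..##.....
....##...
...#.....
.........
.........
.........
Cell (3,3) differs: gen0=1 vs gen1=0 -> NOT a still life.

Answer: no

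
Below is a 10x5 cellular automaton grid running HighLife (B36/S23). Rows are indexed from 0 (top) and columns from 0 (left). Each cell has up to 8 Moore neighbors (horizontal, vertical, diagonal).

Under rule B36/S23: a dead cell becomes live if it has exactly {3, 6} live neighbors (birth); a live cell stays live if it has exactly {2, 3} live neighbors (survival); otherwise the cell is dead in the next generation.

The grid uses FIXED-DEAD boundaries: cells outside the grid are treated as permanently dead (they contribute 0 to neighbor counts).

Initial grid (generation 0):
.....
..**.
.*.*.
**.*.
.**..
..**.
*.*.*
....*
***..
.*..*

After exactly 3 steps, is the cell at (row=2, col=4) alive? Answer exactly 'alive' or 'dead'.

Answer: alive

Derivation:
Simulating step by step:
Generation 0 (given above): 20 live cells
Generation 1: 23 live cells
.....
..**.
*****
*.**.
*....
.....
.**.*
*.*..
****.
***..
Generation 2: 15 live cells
.....
....*
*...*
**..*
.*...
.*...
.***.
*....
...*.
*..*.
Generation 3: 15 live cells
.....
.....
**.**
**...
.**..
**...
***..
.*.*.
.....
.....

Cell (2,4) at generation 3: 1 -> alive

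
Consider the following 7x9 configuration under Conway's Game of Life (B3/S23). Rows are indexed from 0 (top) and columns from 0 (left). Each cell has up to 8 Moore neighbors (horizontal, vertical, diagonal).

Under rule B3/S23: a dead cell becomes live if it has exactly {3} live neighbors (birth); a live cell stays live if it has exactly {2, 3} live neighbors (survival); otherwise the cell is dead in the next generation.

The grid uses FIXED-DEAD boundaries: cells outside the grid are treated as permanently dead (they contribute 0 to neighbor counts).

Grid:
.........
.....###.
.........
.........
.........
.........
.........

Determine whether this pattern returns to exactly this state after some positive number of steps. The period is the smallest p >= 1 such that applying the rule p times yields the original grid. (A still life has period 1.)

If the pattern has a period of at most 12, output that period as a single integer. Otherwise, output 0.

Answer: 2

Derivation:
Simulating and comparing each generation to the original:
Gen 0 (original, given above): 3 live cells
Gen 1: 3 live cells, differs from original
Gen 2: 3 live cells, MATCHES original -> period = 2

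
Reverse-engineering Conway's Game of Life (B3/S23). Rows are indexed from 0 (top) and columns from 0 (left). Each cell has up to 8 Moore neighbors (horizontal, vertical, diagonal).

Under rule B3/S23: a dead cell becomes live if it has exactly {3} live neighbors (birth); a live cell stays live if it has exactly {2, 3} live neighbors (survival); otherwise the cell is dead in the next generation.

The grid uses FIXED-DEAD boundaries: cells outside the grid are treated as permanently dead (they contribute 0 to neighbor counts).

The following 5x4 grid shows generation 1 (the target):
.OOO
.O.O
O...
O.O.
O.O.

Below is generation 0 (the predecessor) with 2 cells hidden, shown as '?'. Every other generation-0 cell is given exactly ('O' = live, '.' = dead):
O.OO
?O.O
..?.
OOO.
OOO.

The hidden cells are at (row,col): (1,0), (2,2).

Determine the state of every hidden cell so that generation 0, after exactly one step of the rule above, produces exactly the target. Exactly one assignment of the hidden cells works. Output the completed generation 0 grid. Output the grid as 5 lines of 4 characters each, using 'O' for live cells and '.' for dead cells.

Hidden generation-0 cells (in order): (1,0), (2,2).
A hidden cell only influences target cells in its own 3x3 neighborhood. Try each of the 2^2 = 4 assignments, step the completed generation 0 forward once under B3/S23, and compare with the target:
  (1,0)=. (2,2)=. -> step reproduces the target at every cell -> ACCEPT
  (1,0)=. (2,2)=O -> step gives (2,3)='O' but target has '.' -> reject
  (1,0)=O (2,2)=. -> step gives (0,0)='O' but target has '.' -> reject
  (1,0)=O (2,2)=O -> step gives (0,0)='O' but target has '.' -> reject
Unique solution: (1,0)=dead, (2,2)=dead.
Check: live-neighbor counts of every cell in the completed generation 0:
1332
2242
3442
3532
3532
Applying B3/S23 to generation 0 with these counts gives:
.OOO
.O.O
O...
O.O.
O.O.
which matches the target exactly.

Answer: O.OO
.O.O
....
OOO.
OOO.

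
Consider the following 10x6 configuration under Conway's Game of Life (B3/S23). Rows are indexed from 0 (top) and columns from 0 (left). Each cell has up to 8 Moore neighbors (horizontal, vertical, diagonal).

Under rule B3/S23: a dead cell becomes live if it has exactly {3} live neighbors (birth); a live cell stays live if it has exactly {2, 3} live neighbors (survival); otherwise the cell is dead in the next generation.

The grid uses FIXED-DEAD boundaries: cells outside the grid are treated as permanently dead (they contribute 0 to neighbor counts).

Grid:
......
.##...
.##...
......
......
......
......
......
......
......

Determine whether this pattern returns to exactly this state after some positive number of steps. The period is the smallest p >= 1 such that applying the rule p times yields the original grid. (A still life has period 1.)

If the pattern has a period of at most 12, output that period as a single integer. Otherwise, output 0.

Simulating and comparing each generation to the original:
Gen 0 (original, given above): 4 live cells
Gen 1: 4 live cells, MATCHES original -> period = 1

Answer: 1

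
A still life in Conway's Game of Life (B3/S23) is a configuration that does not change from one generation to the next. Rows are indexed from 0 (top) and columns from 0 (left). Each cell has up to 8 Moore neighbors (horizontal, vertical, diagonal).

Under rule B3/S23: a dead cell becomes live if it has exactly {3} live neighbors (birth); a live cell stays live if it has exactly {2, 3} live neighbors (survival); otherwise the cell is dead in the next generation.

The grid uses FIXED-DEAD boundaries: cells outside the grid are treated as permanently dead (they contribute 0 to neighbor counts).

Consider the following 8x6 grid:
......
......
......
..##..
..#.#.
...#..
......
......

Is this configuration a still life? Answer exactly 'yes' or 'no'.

Answer: yes

Derivation:
Compute generation 1 and compare to generation 0 (given above):
Generation 1:
......
......
......
..##..
..#.#.
...#..
......
......
The grids are IDENTICAL -> still life.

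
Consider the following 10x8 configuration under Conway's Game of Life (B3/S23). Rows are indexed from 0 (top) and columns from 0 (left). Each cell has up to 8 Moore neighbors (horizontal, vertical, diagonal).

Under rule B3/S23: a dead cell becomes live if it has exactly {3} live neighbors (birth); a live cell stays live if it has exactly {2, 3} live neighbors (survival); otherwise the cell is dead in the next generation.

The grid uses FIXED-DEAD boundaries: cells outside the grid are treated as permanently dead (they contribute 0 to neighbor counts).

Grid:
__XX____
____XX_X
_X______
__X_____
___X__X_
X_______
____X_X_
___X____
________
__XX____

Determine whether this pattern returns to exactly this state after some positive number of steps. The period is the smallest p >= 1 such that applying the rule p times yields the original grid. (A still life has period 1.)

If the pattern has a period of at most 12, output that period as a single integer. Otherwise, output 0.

Simulating and comparing each generation to the original:
Gen 0 (original, given above): 15 live cells
Gen 1: 9 live cells, differs from original
Gen 2: 5 live cells, differs from original
Gen 3: 3 live cells, differs from original
Gen 4: 2 live cells, differs from original
Gen 5: 0 live cells, differs from original
Gen 6: 0 live cells, differs from original
Gen 7: 0 live cells, differs from original
Gen 8: 0 live cells, differs from original
Gen 9: 0 live cells, differs from original
Gen 10: 0 live cells, differs from original
Gen 11: 0 live cells, differs from original
Gen 12: 0 live cells, differs from original
No period found within 12 steps.

Answer: 0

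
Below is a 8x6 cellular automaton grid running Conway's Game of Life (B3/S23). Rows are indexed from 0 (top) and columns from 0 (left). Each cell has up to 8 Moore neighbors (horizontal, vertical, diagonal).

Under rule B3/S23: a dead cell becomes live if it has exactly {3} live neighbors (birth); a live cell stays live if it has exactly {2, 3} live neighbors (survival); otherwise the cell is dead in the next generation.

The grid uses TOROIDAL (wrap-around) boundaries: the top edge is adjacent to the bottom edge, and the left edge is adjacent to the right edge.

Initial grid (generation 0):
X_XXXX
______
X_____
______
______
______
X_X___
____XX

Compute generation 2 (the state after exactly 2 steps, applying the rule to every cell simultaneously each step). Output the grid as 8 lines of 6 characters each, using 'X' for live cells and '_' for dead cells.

Answer: X__XXX
XXXXXX
______
______
______
______
______
______

Derivation:
Simulating step by step:
Generation 0 (given above): 10 live cells
Generation 1: 8 live cells
X__X__
XX_XX_
______
______
______
______
_____X
__X___
Generation 2: 10 live cells
(generation 2 grid is the final answer)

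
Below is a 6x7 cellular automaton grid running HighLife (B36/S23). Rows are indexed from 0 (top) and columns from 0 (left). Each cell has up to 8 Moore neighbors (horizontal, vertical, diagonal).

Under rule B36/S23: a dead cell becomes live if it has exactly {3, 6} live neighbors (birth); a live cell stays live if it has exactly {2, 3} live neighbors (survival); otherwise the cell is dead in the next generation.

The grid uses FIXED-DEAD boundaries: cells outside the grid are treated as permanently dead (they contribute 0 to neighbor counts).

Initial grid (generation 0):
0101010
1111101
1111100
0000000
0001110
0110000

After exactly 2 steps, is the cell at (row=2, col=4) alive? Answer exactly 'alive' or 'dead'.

Simulating step by step:
Generation 0 (given above): 19 live cells
Generation 1: 15 live cells
1101010
0000000
1000110
0100010
0011100
0011100
Generation 2: 12 live cells
0000000
1100010
0000110
0110010
0100010
0010100

Cell (2,4) at generation 2: 1 -> alive

Answer: alive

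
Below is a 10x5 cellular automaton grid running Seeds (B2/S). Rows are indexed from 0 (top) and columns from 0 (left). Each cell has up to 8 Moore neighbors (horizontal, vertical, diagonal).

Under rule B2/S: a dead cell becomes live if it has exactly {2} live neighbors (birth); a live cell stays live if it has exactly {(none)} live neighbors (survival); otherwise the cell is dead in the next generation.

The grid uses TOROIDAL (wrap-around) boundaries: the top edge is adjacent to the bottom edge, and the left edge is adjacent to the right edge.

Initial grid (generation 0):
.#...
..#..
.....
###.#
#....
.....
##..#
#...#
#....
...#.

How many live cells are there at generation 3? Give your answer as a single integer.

Simulating step by step:
Generation 0 (given above): 14 live cells
Generation 1: 14 live cells
...#.
.#...
....#
...#.
..##.
.....
...#.
...#.
.#.#.
###.#
Generation 2: 11 live cells
.....
#.###
#.##.
.....
....#
....#
..#.#
.....
.....
.....
Generation 3: 10 live cells
###..
.....
.....
###..
#..#.
.....
#....
...#.
.....
.....
Population at generation 3: 10

Answer: 10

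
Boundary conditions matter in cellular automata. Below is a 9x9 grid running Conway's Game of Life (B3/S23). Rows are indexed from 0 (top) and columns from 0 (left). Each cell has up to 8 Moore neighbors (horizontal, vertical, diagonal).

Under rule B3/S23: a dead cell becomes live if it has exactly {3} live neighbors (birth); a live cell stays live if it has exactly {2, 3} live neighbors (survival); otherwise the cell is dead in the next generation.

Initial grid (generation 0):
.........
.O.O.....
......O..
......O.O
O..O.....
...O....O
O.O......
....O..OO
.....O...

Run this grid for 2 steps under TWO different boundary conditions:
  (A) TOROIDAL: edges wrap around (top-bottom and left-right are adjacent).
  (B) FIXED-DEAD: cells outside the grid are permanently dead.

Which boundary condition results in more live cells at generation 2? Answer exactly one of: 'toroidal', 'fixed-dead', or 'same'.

Answer: same

Derivation:
Under TOROIDAL boundary, generation 2:
.........
.........
.........
......OO.
..O....O.
..OO.....
...O...O.
........O
.........
Population = 9

Under FIXED-DEAD boundary, generation 2:
.........
.........
.........
......OOO
..O......
..OO...OO
...O.....
.........
.........
Population = 9

Comparison: toroidal=9, fixed-dead=9 -> same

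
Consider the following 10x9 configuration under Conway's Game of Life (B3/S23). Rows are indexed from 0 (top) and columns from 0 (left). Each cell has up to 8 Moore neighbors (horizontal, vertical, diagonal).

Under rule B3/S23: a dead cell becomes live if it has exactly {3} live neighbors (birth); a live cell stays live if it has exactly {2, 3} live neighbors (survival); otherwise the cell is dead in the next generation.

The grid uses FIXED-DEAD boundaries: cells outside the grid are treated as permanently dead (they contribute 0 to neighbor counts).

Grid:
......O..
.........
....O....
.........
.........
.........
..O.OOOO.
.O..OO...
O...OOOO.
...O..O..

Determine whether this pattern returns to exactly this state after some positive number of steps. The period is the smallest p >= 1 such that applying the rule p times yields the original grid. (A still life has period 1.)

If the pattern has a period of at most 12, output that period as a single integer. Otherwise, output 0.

Simulating and comparing each generation to the original:
Gen 0 (original, given above): 17 live cells
Gen 1: 11 live cells, differs from original
Gen 2: 12 live cells, differs from original
Gen 3: 14 live cells, differs from original
Gen 4: 11 live cells, differs from original
Gen 5: 7 live cells, differs from original
Gen 6: 6 live cells, differs from original
Gen 7: 6 live cells, differs from original
Gen 8: 5 live cells, differs from original
Gen 9: 6 live cells, differs from original
Gen 10: 5 live cells, differs from original
Gen 11: 3 live cells, differs from original
Gen 12: 2 live cells, differs from original
No period found within 12 steps.

Answer: 0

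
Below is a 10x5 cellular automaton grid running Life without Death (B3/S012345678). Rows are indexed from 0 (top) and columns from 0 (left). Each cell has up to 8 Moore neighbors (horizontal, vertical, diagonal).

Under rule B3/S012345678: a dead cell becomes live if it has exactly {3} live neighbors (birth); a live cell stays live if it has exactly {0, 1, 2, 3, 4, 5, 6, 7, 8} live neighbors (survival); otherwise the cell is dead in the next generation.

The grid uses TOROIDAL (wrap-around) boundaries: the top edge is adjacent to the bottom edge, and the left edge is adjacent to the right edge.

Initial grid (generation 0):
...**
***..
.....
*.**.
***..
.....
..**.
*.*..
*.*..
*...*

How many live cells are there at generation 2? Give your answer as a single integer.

Answer: 34

Derivation:
Simulating step by step:
Generation 0 (given above): 19 live cells
Generation 1: 33 live cells
..***
*****
*..**
*.***
*****
...*.
.***.
*.*.*
*.**.
**..*
Generation 2: 34 live cells
..***
*****
*..**
*.***
*****
...*.
****.
*.*.*
*.**.
**..*
Population at generation 2: 34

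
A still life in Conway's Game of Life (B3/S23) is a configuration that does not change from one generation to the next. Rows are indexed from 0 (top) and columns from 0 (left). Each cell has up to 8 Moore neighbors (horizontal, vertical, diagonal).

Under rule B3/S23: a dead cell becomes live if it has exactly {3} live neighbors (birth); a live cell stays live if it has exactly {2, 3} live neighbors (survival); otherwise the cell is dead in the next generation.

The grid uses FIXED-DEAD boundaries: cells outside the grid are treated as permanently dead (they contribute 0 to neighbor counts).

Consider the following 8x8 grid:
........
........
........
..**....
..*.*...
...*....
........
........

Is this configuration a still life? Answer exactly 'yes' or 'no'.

Compute generation 1 and compare to generation 0 (given above):
Generation 1:
........
........
........
..**....
..*.*...
...*....
........
........
The grids are IDENTICAL -> still life.

Answer: yes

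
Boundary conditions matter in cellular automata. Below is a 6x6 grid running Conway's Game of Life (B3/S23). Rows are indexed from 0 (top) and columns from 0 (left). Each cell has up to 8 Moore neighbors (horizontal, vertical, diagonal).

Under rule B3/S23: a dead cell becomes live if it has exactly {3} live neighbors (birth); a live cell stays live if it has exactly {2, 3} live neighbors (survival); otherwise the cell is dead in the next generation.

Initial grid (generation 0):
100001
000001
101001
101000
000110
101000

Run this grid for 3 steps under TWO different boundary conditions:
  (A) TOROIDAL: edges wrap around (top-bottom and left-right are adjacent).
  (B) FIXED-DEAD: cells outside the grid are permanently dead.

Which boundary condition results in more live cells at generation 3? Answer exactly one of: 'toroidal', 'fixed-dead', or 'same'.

Under TOROIDAL boundary, generation 3:
001110
001011
101010
010010
000100
000000
Population = 12

Under FIXED-DEAD boundary, generation 3:
000000
000010
000110
001001
011000
001100
Population = 9

Comparison: toroidal=12, fixed-dead=9 -> toroidal

Answer: toroidal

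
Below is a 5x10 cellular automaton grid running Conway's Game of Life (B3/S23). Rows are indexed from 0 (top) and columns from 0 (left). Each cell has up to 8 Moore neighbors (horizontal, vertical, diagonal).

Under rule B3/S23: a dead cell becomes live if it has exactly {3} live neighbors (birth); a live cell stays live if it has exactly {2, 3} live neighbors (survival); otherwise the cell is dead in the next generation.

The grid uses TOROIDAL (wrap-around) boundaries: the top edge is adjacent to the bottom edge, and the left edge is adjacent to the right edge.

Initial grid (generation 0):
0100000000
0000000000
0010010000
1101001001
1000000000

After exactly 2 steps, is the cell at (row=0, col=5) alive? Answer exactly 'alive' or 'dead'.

Answer: dead

Derivation:
Simulating step by step:
Generation 0 (given above): 9 live cells
Generation 1: 9 live cells
0000000000
0000000000
1110000000
1110000001
0010000001
Generation 2: 7 live cells
0000000000
0100000000
0010000001
0001000001
0010000001

Cell (0,5) at generation 2: 0 -> dead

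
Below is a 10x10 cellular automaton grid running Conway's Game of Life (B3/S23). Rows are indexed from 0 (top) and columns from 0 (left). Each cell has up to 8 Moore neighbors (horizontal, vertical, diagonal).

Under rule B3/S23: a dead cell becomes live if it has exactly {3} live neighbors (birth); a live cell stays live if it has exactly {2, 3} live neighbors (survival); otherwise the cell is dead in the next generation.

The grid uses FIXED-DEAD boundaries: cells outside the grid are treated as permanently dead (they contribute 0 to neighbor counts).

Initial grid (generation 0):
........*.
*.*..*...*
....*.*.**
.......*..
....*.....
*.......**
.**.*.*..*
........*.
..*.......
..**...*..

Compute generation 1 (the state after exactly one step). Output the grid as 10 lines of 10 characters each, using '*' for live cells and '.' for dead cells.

Answer: ..........
.....*.*.*
.....*****
.....*.**.
........*.
.*.*.*..**
.*.....*.*
.***......
..**......
..**......

Derivation:
Simulating step by step:
Generation 0 (given above): 24 live cells
Generation 1: 27 live cells
(generation 1 grid is the final answer)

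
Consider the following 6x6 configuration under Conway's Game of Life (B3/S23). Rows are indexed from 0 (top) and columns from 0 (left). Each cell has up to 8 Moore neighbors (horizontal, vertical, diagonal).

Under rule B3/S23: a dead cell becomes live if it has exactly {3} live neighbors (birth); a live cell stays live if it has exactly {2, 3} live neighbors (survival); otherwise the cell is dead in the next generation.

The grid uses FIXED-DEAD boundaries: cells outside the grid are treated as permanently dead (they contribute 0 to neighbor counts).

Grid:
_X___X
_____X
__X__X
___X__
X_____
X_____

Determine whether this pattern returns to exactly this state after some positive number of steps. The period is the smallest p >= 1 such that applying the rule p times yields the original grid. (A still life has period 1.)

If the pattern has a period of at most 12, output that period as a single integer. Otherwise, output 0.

Answer: 0

Derivation:
Simulating and comparing each generation to the original:
Gen 0 (original, given above): 8 live cells
Gen 1: 3 live cells, differs from original
Gen 2: 4 live cells, differs from original
Gen 3: 4 live cells, differs from original
Gen 4: 4 live cells, differs from original
Gen 5: 4 live cells, differs from original
Gen 6: 4 live cells, differs from original
Gen 7: 4 live cells, differs from original
Gen 8: 4 live cells, differs from original
Gen 9: 4 live cells, differs from original
Gen 10: 4 live cells, differs from original
Gen 11: 4 live cells, differs from original
Gen 12: 4 live cells, differs from original
No period found within 12 steps.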